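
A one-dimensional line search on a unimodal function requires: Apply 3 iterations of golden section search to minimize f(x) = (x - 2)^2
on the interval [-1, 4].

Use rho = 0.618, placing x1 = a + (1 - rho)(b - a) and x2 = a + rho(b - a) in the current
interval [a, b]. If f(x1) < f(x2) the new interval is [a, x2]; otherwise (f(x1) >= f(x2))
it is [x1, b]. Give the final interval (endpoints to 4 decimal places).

Golden section search for min of f(x) = (x - 2)^2 on [-1, 4].
Each step: x1 = a + (1 - rho)(b - a), x2 = a + rho(b - a); if f(x1) < f(x2) keep [a, x2], otherwise keep [x1, b].
Step 1: [-1.0000, 4.0000], x1=0.9100 (f=1.1881), x2=2.0900 (f=0.0081); f(x1) > f(x2) => keep [0.9100, 4.0000]
Step 2: [0.9100, 4.0000], x1=2.0904 (f=0.0082), x2=2.8196 (f=0.6718); f(x1) < f(x2) => keep [0.9100, 2.8196]
Step 3: [0.9100, 2.8196], x1=1.6395 (f=0.1300), x2=2.0901 (f=0.0081); f(x1) > f(x2) => keep [1.6395, 2.8196]
Final interval: [1.6395, 2.8196]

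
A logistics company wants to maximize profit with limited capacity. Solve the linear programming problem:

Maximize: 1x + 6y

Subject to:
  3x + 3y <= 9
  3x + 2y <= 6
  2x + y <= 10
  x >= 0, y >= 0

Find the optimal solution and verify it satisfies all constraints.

Feasible vertices: (0, 0), (0, 3), (2, 0)
Objective 1x + 6y at each vertex:
  (0, 0): 0
  (0, 3): 18
  (2, 0): 2
Maximum is 18 at (0, 3).
Verify constraints at (x, y) = (0, 3):
  3*0 + 3*3 = 9 <= 9 (active)
  3*0 + 2*3 = 6 <= 6 (active)
  2*0 + 1*3 = 3 <= 10
  x = 0 >= 0, y = 3 >= 0. All constraints satisfied.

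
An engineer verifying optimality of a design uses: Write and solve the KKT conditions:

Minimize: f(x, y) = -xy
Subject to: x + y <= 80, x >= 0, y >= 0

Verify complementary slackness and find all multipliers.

Problem: min -xy s.t. x + y <= 80 (multiplier lambda), x >= 0 (mu_x), y >= 0 (mu_y)
KKT stationarity: -y + lambda - mu_x = 0, -x + lambda - mu_y = 0, with lambda, mu_x, mu_y >= 0
Complementary slackness: lambda*(x + y - 80) = 0, mu_x*x = 0, mu_y*y = 0
If lambda = 0: y = -mu_x <= 0 and x = -mu_y <= 0 force x = y = 0 with f = 0; but x = y = 40 is feasible with f = -1600 < 0, so this is not the minimum. Hence lambda > 0 and x + y = 80.
Try x > 0, y > 0 (so mu_x = mu_y = 0): y = lambda, x = lambda => x = y = lambda
x + y = 80 => 2*lambda = 80 => lambda = 40
x* = y* = 40 > 0, consistent with mu_x = mu_y = 0.
(Any feasible point with x = 0 or y = 0 has f = 0 > -1600, so the minimum is not on those boundaries.)
min(-xy) = -1600 (i.e. max xy = 1600)
Multipliers: lambda = 40, mu_x = 0, mu_y = 0
Complementary slackness: lambda*(x + y - 80) = 40*(40 + 40 - 80) = 0, mu_x*x = 0*40 = 0, mu_y*y = 0*40 = 0. Satisfied.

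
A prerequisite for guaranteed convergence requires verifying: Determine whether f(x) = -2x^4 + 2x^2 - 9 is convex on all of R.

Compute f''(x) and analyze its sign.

f(x) = -2x^4 + 2x^2 - 9
f'(x) = -8x^3 + 4x
f''(x) = -24x^2 + 4
f''(x) = -24x^2 + 4 -> -inf as |x| -> inf
Therefore, f is not globally convex on R.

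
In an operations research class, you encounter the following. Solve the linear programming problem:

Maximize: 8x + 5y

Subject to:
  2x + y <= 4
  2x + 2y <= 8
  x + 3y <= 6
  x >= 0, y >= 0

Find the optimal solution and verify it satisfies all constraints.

Feasible vertices: (0, 0), (0, 2), (6/5, 8/5), (2, 0)
Objective 8x + 5y at each vertex:
  (0, 0): 0
  (0, 2): 10
  (6/5, 8/5): 88/5
  (2, 0): 16
Maximum is 88/5 at (6/5, 8/5).
Verify constraints at (x, y) = (6/5, 8/5):
  2*(6/5) + 1*(8/5) = 4 <= 4 (active)
  2*(6/5) + 2*(8/5) = 28/5 <= 8
  1*(6/5) + 3*(8/5) = 6 <= 6 (active)
  x = 6/5 >= 0, y = 8/5 >= 0. All constraints satisfied.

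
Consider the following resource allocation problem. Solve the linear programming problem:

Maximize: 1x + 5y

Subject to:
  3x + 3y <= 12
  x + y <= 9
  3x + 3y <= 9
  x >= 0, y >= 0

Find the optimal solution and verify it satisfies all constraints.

Feasible vertices: (0, 0), (0, 3), (3, 0)
Objective 1x + 5y at each vertex:
  (0, 0): 0
  (0, 3): 15
  (3, 0): 3
Maximum is 15 at (0, 3).
Verify constraints at (x, y) = (0, 3):
  3*0 + 3*3 = 9 <= 12
  1*0 + 1*3 = 3 <= 9
  3*0 + 3*3 = 9 <= 9 (active)
  x = 0 >= 0, y = 3 >= 0. All constraints satisfied.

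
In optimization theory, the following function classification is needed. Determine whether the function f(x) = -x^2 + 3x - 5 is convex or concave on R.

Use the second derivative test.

f(x) = -x^2 + 3x - 5
f'(x) = -2x + 3
f''(x) = -2
Since f''(x) = -2 < 0 for all x, f is concave on R.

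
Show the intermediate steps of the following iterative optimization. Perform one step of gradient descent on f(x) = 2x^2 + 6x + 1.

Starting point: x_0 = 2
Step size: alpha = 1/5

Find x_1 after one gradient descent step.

f(x) = 2x^2 + 6x + 1
f'(x) = 4x + 6
f'(2) = 4*2 + (6) = 14
x_1 = x_0 - alpha * f'(x_0) = 2 - 1/5 * 14 = -4/5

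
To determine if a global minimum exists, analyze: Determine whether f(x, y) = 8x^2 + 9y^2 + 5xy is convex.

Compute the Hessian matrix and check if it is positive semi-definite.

f(x,y) = 8x^2 + 9y^2 + 5xy
Hessian H = [[16, 5], [5, 18]]
trace(H) = 34, det(H) = 263
Eigenvalues: (34 +/- sqrt(104)) / 2 = 22.1, 11.9
Since both eigenvalues > 0, f is convex.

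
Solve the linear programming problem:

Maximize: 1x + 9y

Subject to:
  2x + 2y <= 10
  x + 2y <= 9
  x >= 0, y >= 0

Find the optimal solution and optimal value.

Feasible vertices: (0, 0), (0, 9/2), (1, 4), (5, 0)
Objective 1x + 9y at each:
  (0, 0): 0
  (0, 9/2): 81/2
  (1, 4): 37
  (5, 0): 5
Maximum is 81/2 at (0, 9/2).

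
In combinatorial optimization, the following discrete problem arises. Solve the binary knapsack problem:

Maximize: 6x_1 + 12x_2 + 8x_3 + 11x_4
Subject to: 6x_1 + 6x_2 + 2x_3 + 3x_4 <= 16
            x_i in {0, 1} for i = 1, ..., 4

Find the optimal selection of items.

Items: item 1 (v=6, w=6), item 2 (v=12, w=6), item 3 (v=8, w=2), item 4 (v=11, w=3)
Capacity: 16
Checking all 16 subsets (w = total weight, v = total value):
  {}: w = 0, v = 0
  {1}: w = 6, v = 6
  {2}: w = 6, v = 12
  {3}: w = 2, v = 8
  {4}: w = 3, v = 11
  {1, 2}: w = 12, v = 18
  {1, 3}: w = 8, v = 14
  {1, 4}: w = 9, v = 17
  {2, 3}: w = 8, v = 20
  {2, 4}: w = 9, v = 23
  {3, 4}: w = 5, v = 19
  {1, 2, 3}: w = 14, v = 26
  {1, 2, 4}: w = 15, v = 29
  {1, 3, 4}: w = 11, v = 25
  {2, 3, 4}: w = 11, v = 31
  {1, 2, 3, 4}: w = 17 > 16, infeasible
Best feasible subset: items [2, 3, 4]
Total weight: 11 <= 16, total value: 31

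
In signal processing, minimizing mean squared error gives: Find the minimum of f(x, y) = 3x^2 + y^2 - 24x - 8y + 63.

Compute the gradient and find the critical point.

f(x,y) = 3x^2 + y^2 - 24x - 8y + 63
df/dx = 6x + (-24) = 0  =>  x = 4
df/dy = 2y + (-8) = 0  =>  y = 4
f(4, 4) = 3*(4)^2 + 1*(4)^2 + -24*(4) + -8*(4) + 63 = -1
Hessian is diagonal with entries 6, 2 > 0, so this is a minimum.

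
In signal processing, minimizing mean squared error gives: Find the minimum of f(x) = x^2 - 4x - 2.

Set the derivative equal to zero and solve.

f(x) = x^2 - 4x - 2
f'(x) = 2x + (-4) = 0
x = 4/2 = 2
f(2) = -6
Since f''(x) = 2 > 0, this is a minimum.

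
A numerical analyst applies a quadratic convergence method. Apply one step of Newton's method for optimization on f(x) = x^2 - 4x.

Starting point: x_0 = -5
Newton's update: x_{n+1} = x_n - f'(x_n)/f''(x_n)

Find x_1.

f(x) = x^2 - 4x
f'(x) = 2x + (-4), f''(x) = 2
Newton step: x_1 = x_0 - f'(x_0)/f''(x_0)
f'(-5) = -14
x_1 = -5 - -14/2 = 2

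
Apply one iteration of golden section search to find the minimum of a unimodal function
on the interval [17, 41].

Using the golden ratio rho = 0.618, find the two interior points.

Golden section search on [17, 41].
Golden ratio rho = 0.618 (approx).
Interior points:
  x_1 = 17 + (1-0.618)*24 = 26.1680
  x_2 = 17 + 0.618*24 = 31.8320
Compare f(x_1) and f(x_2) to determine which subinterval to keep.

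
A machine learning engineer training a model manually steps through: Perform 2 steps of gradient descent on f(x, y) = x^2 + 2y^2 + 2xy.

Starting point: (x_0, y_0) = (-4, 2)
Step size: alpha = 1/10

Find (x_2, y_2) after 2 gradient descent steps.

f(x,y) = x^2 + 2y^2 + 2xy
grad_x = 2x + 2y, grad_y = 4y + 2x
Step 1: grad = (-4, 0), (-18/5, 2)
Step 2: grad = (-16/5, 4/5), (-82/25, 48/25)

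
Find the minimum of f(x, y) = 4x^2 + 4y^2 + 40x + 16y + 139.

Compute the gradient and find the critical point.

f(x,y) = 4x^2 + 4y^2 + 40x + 16y + 139
df/dx = 8x + (40) = 0  =>  x = -5
df/dy = 8y + (16) = 0  =>  y = -2
f(-5, -2) = 4*(-5)^2 + 4*(-2)^2 + 40*(-5) + 16*(-2) + 139 = 23
Hessian is diagonal with entries 8, 8 > 0, so this is a minimum.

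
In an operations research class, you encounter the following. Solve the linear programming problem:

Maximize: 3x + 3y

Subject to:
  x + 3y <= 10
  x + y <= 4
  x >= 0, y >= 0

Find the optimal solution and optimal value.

Feasible vertices: (0, 0), (0, 10/3), (1, 3), (4, 0)
Objective 3x + 3y at each:
  (0, 0): 0
  (0, 10/3): 10
  (1, 3): 12
  (4, 0): 12
Maximum is 12 at (1, 3).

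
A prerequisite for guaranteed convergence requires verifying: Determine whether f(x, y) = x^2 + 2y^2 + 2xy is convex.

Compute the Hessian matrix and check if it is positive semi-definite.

f(x,y) = x^2 + 2y^2 + 2xy
Hessian H = [[2, 2], [2, 4]]
trace(H) = 6, det(H) = 4
Eigenvalues: (6 +/- sqrt(20)) / 2 = 5.236, 0.7639
Since both eigenvalues > 0, f is convex.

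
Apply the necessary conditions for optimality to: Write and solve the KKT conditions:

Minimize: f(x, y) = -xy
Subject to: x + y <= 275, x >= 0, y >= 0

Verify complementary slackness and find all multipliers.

Problem: min -xy s.t. x + y <= 275 (multiplier lambda), x >= 0 (mu_x), y >= 0 (mu_y)
KKT stationarity: -y + lambda - mu_x = 0, -x + lambda - mu_y = 0, with lambda, mu_x, mu_y >= 0
Complementary slackness: lambda*(x + y - 275) = 0, mu_x*x = 0, mu_y*y = 0
If lambda = 0: y = -mu_x <= 0 and x = -mu_y <= 0 force x = y = 0 with f = 0; but x = y = 275/2 is feasible with f = -75625/4 < 0, so this is not the minimum. Hence lambda > 0 and x + y = 275.
Try x > 0, y > 0 (so mu_x = mu_y = 0): y = lambda, x = lambda => x = y = lambda
x + y = 275 => 2*lambda = 275 => lambda = 275/2
x* = y* = 275/2 > 0, consistent with mu_x = mu_y = 0.
(Any feasible point with x = 0 or y = 0 has f = 0 > -75625/4, so the minimum is not on those boundaries.)
min(-xy) = -75625/4 (i.e. max xy = 75625/4)
Multipliers: lambda = 275/2, mu_x = 0, mu_y = 0
Complementary slackness: lambda*(x + y - 275) = 275/2*(275/2 + 275/2 - 275) = 0, mu_x*x = 0*275/2 = 0, mu_y*y = 0*275/2 = 0. Satisfied.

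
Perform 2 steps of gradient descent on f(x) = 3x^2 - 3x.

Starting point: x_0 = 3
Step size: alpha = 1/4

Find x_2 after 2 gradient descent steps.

f(x) = 3x^2 - 3x, f'(x) = 6x + (-3)
Step 1: f'(3) = 15, x_1 = 3 - 1/4 * 15 = -3/4
Step 2: f'(-3/4) = -15/2, x_2 = -3/4 - 1/4 * -15/2 = 9/8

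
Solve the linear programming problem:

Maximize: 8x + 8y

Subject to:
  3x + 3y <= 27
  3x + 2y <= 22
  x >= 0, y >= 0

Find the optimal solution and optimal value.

Feasible vertices: (0, 0), (0, 9), (4, 5), (22/3, 0)
Objective 8x + 8y at each:
  (0, 0): 0
  (0, 9): 72
  (4, 5): 72
  (22/3, 0): 176/3
Maximum is 72 at (0, 9).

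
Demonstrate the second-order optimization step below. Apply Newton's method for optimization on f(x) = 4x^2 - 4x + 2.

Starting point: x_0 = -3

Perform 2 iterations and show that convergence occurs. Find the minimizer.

f(x) = 4x^2 - 4x + 2, f'(x) = 8x + (-4), f''(x) = 8
Step 1: f'(-3) = -28, x_1 = -3 - -28/8 = 1/2
Step 2: f'(1/2) = 0, x_2 = 1/2 (converged)
Newton's method converges in 1 step for quadratics.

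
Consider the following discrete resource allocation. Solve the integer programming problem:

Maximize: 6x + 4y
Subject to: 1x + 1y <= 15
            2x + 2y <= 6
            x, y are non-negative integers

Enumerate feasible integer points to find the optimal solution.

Constraint 1: 1x + 1y <= 15
Constraint 2: 2x + 2y <= 6
Feasible x range (need y >= 0): 0 <= x <= min(15/1, 6/2) => x in {0, ..., 3}.
Enumerate feasible integer points row by row (the coefficient of y is 4 > 0, so for each x the largest feasible y gives the best value):
  x = 0: y <= min((15 - 1*0)/1, (6 - 2*0)/2) => y in {0, ..., 3}; best 6*0 + 4*3 = 12
  x = 1: y <= min((15 - 1*1)/1, (6 - 2*1)/2) => y in {0, ..., 2}; best 6*1 + 4*2 = 14
  x = 2: y <= min((15 - 1*2)/1, (6 - 2*2)/2) => y in {0, ..., 1}; best 6*2 + 4*1 = 16
  x = 3: y <= min((15 - 1*3)/1, (6 - 2*3)/2) => y in {0}; best 6*3 + 4*0 = 18
The maximum 6x + 4y = 18 is achieved at x = 3, y = 0.
Check: 1*3 + 1*0 = 3 <= 15 and 2*3 + 2*0 = 6 <= 6.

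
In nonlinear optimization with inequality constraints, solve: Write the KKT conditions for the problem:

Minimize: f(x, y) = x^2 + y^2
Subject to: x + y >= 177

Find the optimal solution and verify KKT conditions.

KKT conditions for min x^2 + y^2 s.t. x + y >= 177:
Stationarity: 2x = mu, 2y = mu
So x = y = mu/2.
Complementary slackness: mu*(x + y - 177) = 0
Primal feasibility: x + y >= 177; dual feasibility: mu >= 0
If mu = 0 then x = y = 0, but 0 + 0 < 177 is infeasible, so the constraint is active.
Constraint active: x + y = 2*(mu/2) = 177 => mu = 177
x = y = 177/2, f = 31329/2
Verify: stationarity 2*(177/2) = 177 = mu; primal 177/2 + 177/2 = 177 >= 177; dual mu = 177 >= 0; complementary slackness 177*(177 - 177) = 0. All KKT conditions hold.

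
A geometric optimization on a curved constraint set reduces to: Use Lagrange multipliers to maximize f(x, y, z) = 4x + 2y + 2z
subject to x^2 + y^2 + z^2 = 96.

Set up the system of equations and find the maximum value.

Lagrange conditions: 4 = 2*lambda*x, 2 = 2*lambda*y, 2 = 2*lambda*z
So x:4 = y:2 = z:2, i.e. x = 4t, y = 2t, z = 2t
Constraint: t^2*(4^2 + 2^2 + 2^2) = 96
  t^2 * 24 = 96  =>  t = sqrt(4)
Maximum = 4*4t + 2*2t + 2*2t = 24*sqrt(4) = 48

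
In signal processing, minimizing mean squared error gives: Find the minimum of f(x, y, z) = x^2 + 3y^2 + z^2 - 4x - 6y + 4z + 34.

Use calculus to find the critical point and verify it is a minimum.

f(x,y,z) = x^2 + 3y^2 + z^2 - 4x - 6y + 4z + 34
df/dx = 2x + (-4) = 0 => x = 2
df/dy = 6y + (-6) = 0 => y = 1
df/dz = 2z + (4) = 0 => z = -2
f(2,1,-2) = 1*(2)^2 + 3*(1)^2 + 1*(-2)^2 + -4*(2) + -6*(1) + 4*(-2) + 34 = 23
Hessian is diagonal with entries 2, 6, 2 > 0, confirmed minimum.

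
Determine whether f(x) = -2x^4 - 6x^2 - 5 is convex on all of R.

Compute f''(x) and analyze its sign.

f(x) = -2x^4 - 6x^2 - 5
f'(x) = -8x^3 + -12x
f''(x) = -24x^2 + -12
f''(x) = -24x^2 + -12 <= -12 < 0 for all x
Therefore, f is concave on R.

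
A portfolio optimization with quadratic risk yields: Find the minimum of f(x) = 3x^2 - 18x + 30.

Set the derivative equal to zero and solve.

f(x) = 3x^2 - 18x + 30
f'(x) = 6x + (-18) = 0
x = 18/6 = 3
f(3) = 3
Since f''(x) = 6 > 0, this is a minimum.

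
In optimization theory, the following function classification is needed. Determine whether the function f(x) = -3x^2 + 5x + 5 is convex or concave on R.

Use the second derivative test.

f(x) = -3x^2 + 5x + 5
f'(x) = -6x + 5
f''(x) = -6
Since f''(x) = -6 < 0 for all x, f is concave on R.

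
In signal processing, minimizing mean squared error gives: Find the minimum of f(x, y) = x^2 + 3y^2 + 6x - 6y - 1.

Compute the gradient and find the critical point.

f(x,y) = x^2 + 3y^2 + 6x - 6y - 1
df/dx = 2x + (6) = 0  =>  x = -3
df/dy = 6y + (-6) = 0  =>  y = 1
f(-3, 1) = 1*(-3)^2 + 3*(1)^2 + 6*(-3) + -6*(1) + -1 = -13
Hessian is diagonal with entries 2, 6 > 0, so this is a minimum.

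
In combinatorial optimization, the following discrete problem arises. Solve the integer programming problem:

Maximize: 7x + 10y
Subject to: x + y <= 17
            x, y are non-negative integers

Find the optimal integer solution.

Objective: 7x + 10y, constraint: x + y <= 17
Coefficient of y is 10 > coefficient of x is 7, so allocate the entire budget to y.
Optimal: x = 0, y = 17, value = 170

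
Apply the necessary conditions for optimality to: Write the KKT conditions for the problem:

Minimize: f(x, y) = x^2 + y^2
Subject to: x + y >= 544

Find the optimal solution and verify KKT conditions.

KKT conditions for min x^2 + y^2 s.t. x + y >= 544:
Stationarity: 2x = mu, 2y = mu
So x = y = mu/2.
Complementary slackness: mu*(x + y - 544) = 0
Primal feasibility: x + y >= 544; dual feasibility: mu >= 0
If mu = 0 then x = y = 0, but 0 + 0 < 544 is infeasible, so the constraint is active.
Constraint active: x + y = 2*(mu/2) = 544 => mu = 544
x = y = 272, f = 147968
Verify: stationarity 2*272 = 544 = mu; primal 272 + 272 = 544 >= 544; dual mu = 544 >= 0; complementary slackness 544*(544 - 544) = 0. All KKT conditions hold.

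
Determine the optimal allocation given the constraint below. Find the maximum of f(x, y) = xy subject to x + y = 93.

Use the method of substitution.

Substitute y = 93 - x into f(x,y) = xy:
g(x) = x(93 - x) = 93x - x^2
g'(x) = 93 - 2x = 0  =>  x = 93/2
y = 93 - 93/2 = 93/2
Maximum value = (93/2) * (93/2) = 8649/4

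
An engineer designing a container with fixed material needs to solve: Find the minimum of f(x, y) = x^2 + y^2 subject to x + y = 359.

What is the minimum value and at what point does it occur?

Substitute y = 359 - x into f(x,y) = x^2 + y^2:
g(x) = x^2 + (359 - x)^2 = 2x^2 - 718x + 128881
g'(x) = 4x - 718 = 0  =>  x = 359/2
y = 359 - 359/2 = 359/2
Minimum value = (359/2)^2 + (359/2)^2 = 128881/2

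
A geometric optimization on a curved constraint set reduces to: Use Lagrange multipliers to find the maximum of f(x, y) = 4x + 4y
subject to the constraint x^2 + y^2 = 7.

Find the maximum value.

Set up Lagrange conditions: grad f = lambda * grad g
  4 = 2*lambda*x
  4 = 2*lambda*y
From these: x/y = 4/4, so x = 4t, y = 4t for some t.
Substitute into constraint: (4t)^2 + (4t)^2 = 7
  t^2 * 32 = 7
  t = sqrt(7/32)
Maximum = 4*x + 4*y = (4^2 + 4^2)*t = 32 * sqrt(7/32) = sqrt(224)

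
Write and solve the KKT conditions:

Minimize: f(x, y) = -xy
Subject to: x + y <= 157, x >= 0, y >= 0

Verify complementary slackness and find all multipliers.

Problem: min -xy s.t. x + y <= 157 (multiplier lambda), x >= 0 (mu_x), y >= 0 (mu_y)
KKT stationarity: -y + lambda - mu_x = 0, -x + lambda - mu_y = 0, with lambda, mu_x, mu_y >= 0
Complementary slackness: lambda*(x + y - 157) = 0, mu_x*x = 0, mu_y*y = 0
If lambda = 0: y = -mu_x <= 0 and x = -mu_y <= 0 force x = y = 0 with f = 0; but x = y = 157/2 is feasible with f = -24649/4 < 0, so this is not the minimum. Hence lambda > 0 and x + y = 157.
Try x > 0, y > 0 (so mu_x = mu_y = 0): y = lambda, x = lambda => x = y = lambda
x + y = 157 => 2*lambda = 157 => lambda = 157/2
x* = y* = 157/2 > 0, consistent with mu_x = mu_y = 0.
(Any feasible point with x = 0 or y = 0 has f = 0 > -24649/4, so the minimum is not on those boundaries.)
min(-xy) = -24649/4 (i.e. max xy = 24649/4)
Multipliers: lambda = 157/2, mu_x = 0, mu_y = 0
Complementary slackness: lambda*(x + y - 157) = 157/2*(157/2 + 157/2 - 157) = 0, mu_x*x = 0*157/2 = 0, mu_y*y = 0*157/2 = 0. Satisfied.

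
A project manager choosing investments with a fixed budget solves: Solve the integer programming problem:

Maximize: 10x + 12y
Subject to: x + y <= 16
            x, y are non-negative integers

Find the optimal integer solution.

Objective: 10x + 12y, constraint: x + y <= 16
Coefficient of y is 12 > coefficient of x is 10, so allocate the entire budget to y.
Optimal: x = 0, y = 16, value = 192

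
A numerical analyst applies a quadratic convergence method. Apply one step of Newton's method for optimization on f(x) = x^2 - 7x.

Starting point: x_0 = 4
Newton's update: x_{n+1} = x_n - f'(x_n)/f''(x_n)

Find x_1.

f(x) = x^2 - 7x
f'(x) = 2x + (-7), f''(x) = 2
Newton step: x_1 = x_0 - f'(x_0)/f''(x_0)
f'(4) = 1
x_1 = 4 - 1/2 = 7/2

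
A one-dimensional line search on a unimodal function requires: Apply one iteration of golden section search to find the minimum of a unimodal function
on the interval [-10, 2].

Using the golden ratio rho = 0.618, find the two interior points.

Golden section search on [-10, 2].
Golden ratio rho = 0.618 (approx).
Interior points:
  x_1 = -10 + (1-0.618)*12 = -5.4160
  x_2 = -10 + 0.618*12 = -2.5840
Compare f(x_1) and f(x_2) to determine which subinterval to keep.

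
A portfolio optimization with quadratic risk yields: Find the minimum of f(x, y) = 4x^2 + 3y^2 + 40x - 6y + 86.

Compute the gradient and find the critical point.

f(x,y) = 4x^2 + 3y^2 + 40x - 6y + 86
df/dx = 8x + (40) = 0  =>  x = -5
df/dy = 6y + (-6) = 0  =>  y = 1
f(-5, 1) = 4*(-5)^2 + 3*(1)^2 + 40*(-5) + -6*(1) + 86 = -17
Hessian is diagonal with entries 8, 6 > 0, so this is a minimum.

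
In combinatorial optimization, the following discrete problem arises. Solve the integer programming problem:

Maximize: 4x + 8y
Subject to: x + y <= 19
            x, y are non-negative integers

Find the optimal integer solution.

Objective: 4x + 8y, constraint: x + y <= 19
Coefficient of y is 8 > coefficient of x is 4, so allocate the entire budget to y.
Optimal: x = 0, y = 19, value = 152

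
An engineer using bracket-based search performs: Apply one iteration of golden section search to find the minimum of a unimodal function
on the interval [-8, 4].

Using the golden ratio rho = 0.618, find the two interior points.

Golden section search on [-8, 4].
Golden ratio rho = 0.618 (approx).
Interior points:
  x_1 = -8 + (1-0.618)*12 = -3.4160
  x_2 = -8 + 0.618*12 = -0.5840
Compare f(x_1) and f(x_2) to determine which subinterval to keep.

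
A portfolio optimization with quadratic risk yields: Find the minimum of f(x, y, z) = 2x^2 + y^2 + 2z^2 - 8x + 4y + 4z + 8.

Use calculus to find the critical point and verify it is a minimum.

f(x,y,z) = 2x^2 + y^2 + 2z^2 - 8x + 4y + 4z + 8
df/dx = 4x + (-8) = 0 => x = 2
df/dy = 2y + (4) = 0 => y = -2
df/dz = 4z + (4) = 0 => z = -1
f(2,-2,-1) = 2*(2)^2 + 1*(-2)^2 + 2*(-1)^2 + -8*(2) + 4*(-2) + 4*(-1) + 8 = -6
Hessian is diagonal with entries 4, 2, 4 > 0, confirmed minimum.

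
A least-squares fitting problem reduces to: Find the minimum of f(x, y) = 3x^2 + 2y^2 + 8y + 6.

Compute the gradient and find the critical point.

f(x,y) = 3x^2 + 2y^2 + 8y + 6
df/dx = 6x + (0) = 0  =>  x = 0
df/dy = 4y + (8) = 0  =>  y = -2
f(0, -2) = 3*(0)^2 + 2*(-2)^2 + 8*(-2) + 6 = -2
Hessian is diagonal with entries 6, 4 > 0, so this is a minimum.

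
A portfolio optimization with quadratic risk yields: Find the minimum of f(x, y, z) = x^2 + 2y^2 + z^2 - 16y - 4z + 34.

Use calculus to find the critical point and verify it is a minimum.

f(x,y,z) = x^2 + 2y^2 + z^2 - 16y - 4z + 34
df/dx = 2x + (0) = 0 => x = 0
df/dy = 4y + (-16) = 0 => y = 4
df/dz = 2z + (-4) = 0 => z = 2
f(0,4,2) = 1*(0)^2 + 2*(4)^2 + 1*(2)^2 + -16*(4) + -4*(2) + 34 = -2
Hessian is diagonal with entries 2, 4, 2 > 0, confirmed minimum.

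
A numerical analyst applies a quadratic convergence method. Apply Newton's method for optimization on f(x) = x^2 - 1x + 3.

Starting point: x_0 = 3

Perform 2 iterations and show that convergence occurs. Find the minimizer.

f(x) = x^2 - 1x + 3, f'(x) = 2x + (-1), f''(x) = 2
Step 1: f'(3) = 5, x_1 = 3 - 5/2 = 1/2
Step 2: f'(1/2) = 0, x_2 = 1/2 (converged)
Newton's method converges in 1 step for quadratics.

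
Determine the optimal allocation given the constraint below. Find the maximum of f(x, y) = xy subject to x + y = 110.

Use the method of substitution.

Substitute y = 110 - x into f(x,y) = xy:
g(x) = x(110 - x) = 110x - x^2
g'(x) = 110 - 2x = 0  =>  x = 55
y = 110 - 55 = 55
Maximum value = 55 * 55 = 3025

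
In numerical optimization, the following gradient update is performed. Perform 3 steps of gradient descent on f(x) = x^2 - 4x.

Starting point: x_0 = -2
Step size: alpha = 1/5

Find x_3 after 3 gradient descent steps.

f(x) = x^2 - 4x, f'(x) = 2x + (-4)
Step 1: f'(-2) = -8, x_1 = -2 - 1/5 * -8 = -2/5
Step 2: f'(-2/5) = -24/5, x_2 = -2/5 - 1/5 * -24/5 = 14/25
Step 3: f'(14/25) = -72/25, x_3 = 14/25 - 1/5 * -72/25 = 142/125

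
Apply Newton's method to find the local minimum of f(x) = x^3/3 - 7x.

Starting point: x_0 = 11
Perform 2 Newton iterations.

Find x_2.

f(x) = x^3/3 - 7x
f'(x) = x^2 - 7, f''(x) = 2x
Newton update: x_{n+1} = x_n - (x_n^2 - 7)/(2*x_n)
Step 1: x_0 = 11, f'=114, f''=22, x_1 = 64/11
Step 2: x_1 = 64/11, f'=3249/121, f''=128/11, x_2 = 4943/1408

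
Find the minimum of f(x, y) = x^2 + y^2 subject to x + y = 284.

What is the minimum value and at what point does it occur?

Substitute y = 284 - x into f(x,y) = x^2 + y^2:
g(x) = x^2 + (284 - x)^2 = 2x^2 - 568x + 80656
g'(x) = 4x - 568 = 0  =>  x = 142
y = 284 - 142 = 142
Minimum value = 142^2 + 142^2 = 40328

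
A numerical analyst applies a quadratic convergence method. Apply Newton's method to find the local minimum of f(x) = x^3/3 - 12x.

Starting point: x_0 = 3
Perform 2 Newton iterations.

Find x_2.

f(x) = x^3/3 - 12x
f'(x) = x^2 - 12, f''(x) = 2x
Newton update: x_{n+1} = x_n - (x_n^2 - 12)/(2*x_n)
Step 1: x_0 = 3, f'=-3, f''=6, x_1 = 7/2
Step 2: x_1 = 7/2, f'=1/4, f''=7, x_2 = 97/28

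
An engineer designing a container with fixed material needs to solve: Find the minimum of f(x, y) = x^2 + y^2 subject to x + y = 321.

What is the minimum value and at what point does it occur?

Substitute y = 321 - x into f(x,y) = x^2 + y^2:
g(x) = x^2 + (321 - x)^2 = 2x^2 - 642x + 103041
g'(x) = 4x - 642 = 0  =>  x = 321/2
y = 321 - 321/2 = 321/2
Minimum value = (321/2)^2 + (321/2)^2 = 103041/2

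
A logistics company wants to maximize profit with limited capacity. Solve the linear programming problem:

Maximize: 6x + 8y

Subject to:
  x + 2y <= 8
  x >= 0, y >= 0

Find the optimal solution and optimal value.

The feasible region has vertices at [(0, 0), (8, 0), (0, 4)].
Checking objective 6x + 8y at each vertex:
  (0, 0): 6*0 + 8*0 = 0
  (8, 0): 6*8 + 8*0 = 48
  (0, 4): 6*0 + 8*4 = 32
Maximum is 48 at (8, 0).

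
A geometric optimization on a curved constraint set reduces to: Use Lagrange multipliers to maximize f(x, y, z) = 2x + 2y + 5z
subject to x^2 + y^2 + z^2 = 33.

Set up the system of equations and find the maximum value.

Lagrange conditions: 2 = 2*lambda*x, 2 = 2*lambda*y, 5 = 2*lambda*z
So x:2 = y:2 = z:5, i.e. x = 2t, y = 2t, z = 5t
Constraint: t^2*(2^2 + 2^2 + 5^2) = 33
  t^2 * 33 = 33  =>  t = sqrt(1)
Maximum = 2*2t + 2*2t + 5*5t = 33*sqrt(1) = 33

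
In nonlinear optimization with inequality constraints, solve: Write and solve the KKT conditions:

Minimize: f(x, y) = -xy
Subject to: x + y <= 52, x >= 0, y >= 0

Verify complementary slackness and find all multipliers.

Problem: min -xy s.t. x + y <= 52 (multiplier lambda), x >= 0 (mu_x), y >= 0 (mu_y)
KKT stationarity: -y + lambda - mu_x = 0, -x + lambda - mu_y = 0, with lambda, mu_x, mu_y >= 0
Complementary slackness: lambda*(x + y - 52) = 0, mu_x*x = 0, mu_y*y = 0
If lambda = 0: y = -mu_x <= 0 and x = -mu_y <= 0 force x = y = 0 with f = 0; but x = y = 26 is feasible with f = -676 < 0, so this is not the minimum. Hence lambda > 0 and x + y = 52.
Try x > 0, y > 0 (so mu_x = mu_y = 0): y = lambda, x = lambda => x = y = lambda
x + y = 52 => 2*lambda = 52 => lambda = 26
x* = y* = 26 > 0, consistent with mu_x = mu_y = 0.
(Any feasible point with x = 0 or y = 0 has f = 0 > -676, so the minimum is not on those boundaries.)
min(-xy) = -676 (i.e. max xy = 676)
Multipliers: lambda = 26, mu_x = 0, mu_y = 0
Complementary slackness: lambda*(x + y - 52) = 26*(26 + 26 - 52) = 0, mu_x*x = 0*26 = 0, mu_y*y = 0*26 = 0. Satisfied.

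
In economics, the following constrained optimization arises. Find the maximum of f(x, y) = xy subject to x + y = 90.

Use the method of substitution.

Substitute y = 90 - x into f(x,y) = xy:
g(x) = x(90 - x) = 90x - x^2
g'(x) = 90 - 2x = 0  =>  x = 45
y = 90 - 45 = 45
Maximum value = 45 * 45 = 2025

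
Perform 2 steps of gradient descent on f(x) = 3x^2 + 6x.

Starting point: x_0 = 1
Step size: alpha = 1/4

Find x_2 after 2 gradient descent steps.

f(x) = 3x^2 + 6x, f'(x) = 6x + (6)
Step 1: f'(1) = 12, x_1 = 1 - 1/4 * 12 = -2
Step 2: f'(-2) = -6, x_2 = -2 - 1/4 * -6 = -1/2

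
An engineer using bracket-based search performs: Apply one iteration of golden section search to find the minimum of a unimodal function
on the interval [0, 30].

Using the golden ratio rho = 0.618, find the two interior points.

Golden section search on [0, 30].
Golden ratio rho = 0.618 (approx).
Interior points:
  x_1 = 0 + (1-0.618)*30 = 11.4600
  x_2 = 0 + 0.618*30 = 18.5400
Compare f(x_1) and f(x_2) to determine which subinterval to keep.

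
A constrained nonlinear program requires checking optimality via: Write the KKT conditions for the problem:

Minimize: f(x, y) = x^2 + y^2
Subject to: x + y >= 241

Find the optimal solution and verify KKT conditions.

KKT conditions for min x^2 + y^2 s.t. x + y >= 241:
Stationarity: 2x = mu, 2y = mu
So x = y = mu/2.
Complementary slackness: mu*(x + y - 241) = 0
Primal feasibility: x + y >= 241; dual feasibility: mu >= 0
If mu = 0 then x = y = 0, but 0 + 0 < 241 is infeasible, so the constraint is active.
Constraint active: x + y = 2*(mu/2) = 241 => mu = 241
x = y = 241/2, f = 58081/2
Verify: stationarity 2*(241/2) = 241 = mu; primal 241/2 + 241/2 = 241 >= 241; dual mu = 241 >= 0; complementary slackness 241*(241 - 241) = 0. All KKT conditions hold.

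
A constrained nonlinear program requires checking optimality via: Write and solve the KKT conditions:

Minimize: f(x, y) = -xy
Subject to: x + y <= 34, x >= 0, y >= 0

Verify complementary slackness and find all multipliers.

Problem: min -xy s.t. x + y <= 34 (multiplier lambda), x >= 0 (mu_x), y >= 0 (mu_y)
KKT stationarity: -y + lambda - mu_x = 0, -x + lambda - mu_y = 0, with lambda, mu_x, mu_y >= 0
Complementary slackness: lambda*(x + y - 34) = 0, mu_x*x = 0, mu_y*y = 0
If lambda = 0: y = -mu_x <= 0 and x = -mu_y <= 0 force x = y = 0 with f = 0; but x = y = 17 is feasible with f = -289 < 0, so this is not the minimum. Hence lambda > 0 and x + y = 34.
Try x > 0, y > 0 (so mu_x = mu_y = 0): y = lambda, x = lambda => x = y = lambda
x + y = 34 => 2*lambda = 34 => lambda = 17
x* = y* = 17 > 0, consistent with mu_x = mu_y = 0.
(Any feasible point with x = 0 or y = 0 has f = 0 > -289, so the minimum is not on those boundaries.)
min(-xy) = -289 (i.e. max xy = 289)
Multipliers: lambda = 17, mu_x = 0, mu_y = 0
Complementary slackness: lambda*(x + y - 34) = 17*(17 + 17 - 34) = 0, mu_x*x = 0*17 = 0, mu_y*y = 0*17 = 0. Satisfied.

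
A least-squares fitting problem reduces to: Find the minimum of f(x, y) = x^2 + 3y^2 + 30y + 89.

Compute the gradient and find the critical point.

f(x,y) = x^2 + 3y^2 + 30y + 89
df/dx = 2x + (0) = 0  =>  x = 0
df/dy = 6y + (30) = 0  =>  y = -5
f(0, -5) = 1*(0)^2 + 3*(-5)^2 + 30*(-5) + 89 = 14
Hessian is diagonal with entries 2, 6 > 0, so this is a minimum.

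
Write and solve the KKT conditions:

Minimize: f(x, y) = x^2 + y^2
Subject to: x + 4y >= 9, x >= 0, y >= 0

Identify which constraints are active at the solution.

KKT conditions for min x^2 + y^2 s.t. 1x + 4y >= 9, x >= 0, y >= 0:
Stationarity: 2x = mu*1 + mu_x, 2y = mu*4 + mu_y, with mu, mu_x, mu_y >= 0
Complementary slackness: mu*(x + 4y - 9) = 0, mu_x*x = 0, mu_y*y = 0
(0, 0) is infeasible (1*0 + 4*0 < 9), so if mu = 0 stationarity would force x = mu_x/2 >= 0, y = mu_y/2 >= 0 with mu_x*x = mu_y*y = 0, i.e. x = y = 0: contradiction. Hence mu > 0 and x + 4y = 9 is active.
Try x > 0, y > 0 (so mu_x = mu_y = 0): x = 1*mu/2, y = 4*mu/2
Substitute: 1*(1*mu/2) + 4*(4*mu/2) = 9
  mu*17/2 = 9 => mu = 18/17
x* = 9/17 > 0, y* = 36/17 > 0, consistent with mu_x = mu_y = 0.
f is convex and the constraints are linear, so this KKT point is the global minimum.
f* = 81/17
Active constraints: x + 4y >= 9 (holds with equality, mu = 18/17 > 0); x >= 0 and y >= 0 are inactive (mu_x = mu_y = 0).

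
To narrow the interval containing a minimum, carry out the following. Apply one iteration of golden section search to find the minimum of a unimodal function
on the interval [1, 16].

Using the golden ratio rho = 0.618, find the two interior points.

Golden section search on [1, 16].
Golden ratio rho = 0.618 (approx).
Interior points:
  x_1 = 1 + (1-0.618)*15 = 6.7300
  x_2 = 1 + 0.618*15 = 10.2700
Compare f(x_1) and f(x_2) to determine which subinterval to keep.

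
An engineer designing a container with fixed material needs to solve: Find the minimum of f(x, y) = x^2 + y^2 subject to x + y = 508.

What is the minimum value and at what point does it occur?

Substitute y = 508 - x into f(x,y) = x^2 + y^2:
g(x) = x^2 + (508 - x)^2 = 2x^2 - 1016x + 258064
g'(x) = 4x - 1016 = 0  =>  x = 254
y = 508 - 254 = 254
Minimum value = 254^2 + 254^2 = 129032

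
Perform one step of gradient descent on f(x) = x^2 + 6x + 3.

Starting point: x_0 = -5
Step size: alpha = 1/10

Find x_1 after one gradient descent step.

f(x) = x^2 + 6x + 3
f'(x) = 2x + 6
f'(-5) = 2*-5 + (6) = -4
x_1 = x_0 - alpha * f'(x_0) = -5 - 1/10 * -4 = -23/5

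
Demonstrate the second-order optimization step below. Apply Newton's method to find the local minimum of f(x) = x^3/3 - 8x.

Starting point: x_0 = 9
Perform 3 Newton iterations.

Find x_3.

f(x) = x^3/3 - 8x
f'(x) = x^2 - 8, f''(x) = 2x
Newton update: x_{n+1} = x_n - (x_n^2 - 8)/(2*x_n)
Step 1: x_0 = 9, f'=73, f''=18, x_1 = 89/18
Step 2: x_1 = 89/18, f'=5329/324, f''=89/9, x_2 = 10513/3204
Step 3: x_2 = 10513/3204, f'=28398241/10265616, f''=10513/1602, x_3 = 192648097/67367304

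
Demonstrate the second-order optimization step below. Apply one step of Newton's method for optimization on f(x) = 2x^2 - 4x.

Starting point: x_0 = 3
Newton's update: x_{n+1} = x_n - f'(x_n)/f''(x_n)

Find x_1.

f(x) = 2x^2 - 4x
f'(x) = 4x + (-4), f''(x) = 4
Newton step: x_1 = x_0 - f'(x_0)/f''(x_0)
f'(3) = 8
x_1 = 3 - 8/4 = 1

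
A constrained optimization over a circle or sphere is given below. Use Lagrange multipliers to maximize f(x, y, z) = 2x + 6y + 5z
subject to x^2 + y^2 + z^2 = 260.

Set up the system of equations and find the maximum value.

Lagrange conditions: 2 = 2*lambda*x, 6 = 2*lambda*y, 5 = 2*lambda*z
So x:2 = y:6 = z:5, i.e. x = 2t, y = 6t, z = 5t
Constraint: t^2*(2^2 + 6^2 + 5^2) = 260
  t^2 * 65 = 260  =>  t = sqrt(4)
Maximum = 2*2t + 6*6t + 5*5t = 65*sqrt(4) = 130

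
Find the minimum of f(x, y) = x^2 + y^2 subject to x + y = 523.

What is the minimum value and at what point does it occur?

Substitute y = 523 - x into f(x,y) = x^2 + y^2:
g(x) = x^2 + (523 - x)^2 = 2x^2 - 1046x + 273529
g'(x) = 4x - 1046 = 0  =>  x = 523/2
y = 523 - 523/2 = 523/2
Minimum value = (523/2)^2 + (523/2)^2 = 273529/2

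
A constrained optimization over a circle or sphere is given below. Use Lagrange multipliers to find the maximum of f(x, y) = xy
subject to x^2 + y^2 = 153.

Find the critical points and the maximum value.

Lagrange conditions: y = 2*lambda*x and x = 2*lambda*y
If x = 0 then y = 0, violating the constraint, so x, y != 0.
Dividing: y/x = x/y => x^2 = y^2 => y = x or y = -x
Constraint: 2x^2 = 153 => x^2 = 153/2 => x = +/-sqrt(153/2)
Critical points: (sqrt(153/2), sqrt(153/2)), (-sqrt(153/2), -sqrt(153/2)), (sqrt(153/2), -sqrt(153/2)), (-sqrt(153/2), sqrt(153/2))
  y = x:  xy = x^2 = 153/2  at (sqrt(153/2), sqrt(153/2)) and (-sqrt(153/2), -sqrt(153/2))
  y = -x: xy = -x^2 = -153/2 at (sqrt(153/2), -sqrt(153/2)) and (-sqrt(153/2), sqrt(153/2))
Maximum xy = 153/2 at (sqrt(153/2), sqrt(153/2)) and (-sqrt(153/2), -sqrt(153/2))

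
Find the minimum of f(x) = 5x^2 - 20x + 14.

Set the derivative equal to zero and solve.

f(x) = 5x^2 - 20x + 14
f'(x) = 10x + (-20) = 0
x = 20/10 = 2
f(2) = -6
Since f''(x) = 10 > 0, this is a minimum.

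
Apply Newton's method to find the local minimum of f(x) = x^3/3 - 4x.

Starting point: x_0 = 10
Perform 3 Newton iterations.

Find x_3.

f(x) = x^3/3 - 4x
f'(x) = x^2 - 4, f''(x) = 2x
Newton update: x_{n+1} = x_n - (x_n^2 - 4)/(2*x_n)
Step 1: x_0 = 10, f'=96, f''=20, x_1 = 26/5
Step 2: x_1 = 26/5, f'=576/25, f''=52/5, x_2 = 194/65
Step 3: x_2 = 194/65, f'=20736/4225, f''=388/65, x_3 = 13634/6305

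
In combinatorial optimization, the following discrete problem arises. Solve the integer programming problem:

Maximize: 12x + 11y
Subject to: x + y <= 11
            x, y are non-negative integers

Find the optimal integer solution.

Objective: 12x + 11y, constraint: x + y <= 11
Coefficient of x is 12 >= coefficient of y is 11, so allocate the entire budget to x.
Optimal: x = 11, y = 0, value = 132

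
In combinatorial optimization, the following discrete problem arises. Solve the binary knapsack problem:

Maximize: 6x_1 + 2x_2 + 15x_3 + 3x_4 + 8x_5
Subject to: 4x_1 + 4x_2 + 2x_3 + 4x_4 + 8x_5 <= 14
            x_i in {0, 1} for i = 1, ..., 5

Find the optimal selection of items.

Items: item 1 (v=6, w=4), item 2 (v=2, w=4), item 3 (v=15, w=2), item 4 (v=3, w=4), item 5 (v=8, w=8)
Capacity: 14
Checking all 32 subsets (w = total weight, v = total value):
  {}: w = 0, v = 0
  {1}: w = 4, v = 6
  {2}: w = 4, v = 2
  {3}: w = 2, v = 15
  {4}: w = 4, v = 3
  {5}: w = 8, v = 8
  {1, 2}: w = 8, v = 8
  {1, 3}: w = 6, v = 21
  {1, 4}: w = 8, v = 9
  {1, 5}: w = 12, v = 14
  {2, 3}: w = 6, v = 17
  {2, 4}: w = 8, v = 5
  {2, 5}: w = 12, v = 10
  {3, 4}: w = 6, v = 18
  {3, 5}: w = 10, v = 23
  {4, 5}: w = 12, v = 11
  {1, 2, 3}: w = 10, v = 23
  {1, 2, 4}: w = 12, v = 11
  {1, 2, 5}: w = 16 > 14, infeasible
  {1, 3, 4}: w = 10, v = 24
  {1, 3, 5}: w = 14, v = 29
  {1, 4, 5}: w = 16 > 14, infeasible
  {2, 3, 4}: w = 10, v = 20
  {2, 3, 5}: w = 14, v = 25
  {2, 4, 5}: w = 16 > 14, infeasible
  {3, 4, 5}: w = 14, v = 26
  {1, 2, 3, 4}: w = 14, v = 26
  {1, 2, 3, 5}: w = 18 > 14, infeasible
  {1, 2, 4, 5}: w = 20 > 14, infeasible
  {1, 3, 4, 5}: w = 18 > 14, infeasible
  {2, 3, 4, 5}: w = 18 > 14, infeasible
  {1, 2, 3, 4, 5}: w = 22 > 14, infeasible
Best feasible subset: items [1, 3, 5]
Total weight: 14 <= 14, total value: 29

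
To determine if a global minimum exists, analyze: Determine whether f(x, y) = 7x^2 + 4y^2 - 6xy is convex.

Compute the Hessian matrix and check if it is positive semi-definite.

f(x,y) = 7x^2 + 4y^2 - 6xy
Hessian H = [[14, -6], [-6, 8]]
trace(H) = 22, det(H) = 76
Eigenvalues: (22 +/- sqrt(180)) / 2 = 17.71, 4.292
Since both eigenvalues > 0, f is convex.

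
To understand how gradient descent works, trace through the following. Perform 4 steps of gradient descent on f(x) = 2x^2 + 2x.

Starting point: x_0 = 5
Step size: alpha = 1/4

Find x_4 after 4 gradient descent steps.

f(x) = 2x^2 + 2x, f'(x) = 4x + (2)
Step 1: f'(5) = 22, x_1 = 5 - 1/4 * 22 = -1/2
Step 2: f'(-1/2) = 0, x_2 = -1/2 - 1/4 * 0 = -1/2
Step 3: f'(-1/2) = 0, x_3 = -1/2 - 1/4 * 0 = -1/2
Step 4: f'(-1/2) = 0, x_4 = -1/2 - 1/4 * 0 = -1/2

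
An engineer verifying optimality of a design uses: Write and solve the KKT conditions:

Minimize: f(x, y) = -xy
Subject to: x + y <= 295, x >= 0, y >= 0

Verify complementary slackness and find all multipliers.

Problem: min -xy s.t. x + y <= 295 (multiplier lambda), x >= 0 (mu_x), y >= 0 (mu_y)
KKT stationarity: -y + lambda - mu_x = 0, -x + lambda - mu_y = 0, with lambda, mu_x, mu_y >= 0
Complementary slackness: lambda*(x + y - 295) = 0, mu_x*x = 0, mu_y*y = 0
If lambda = 0: y = -mu_x <= 0 and x = -mu_y <= 0 force x = y = 0 with f = 0; but x = y = 295/2 is feasible with f = -87025/4 < 0, so this is not the minimum. Hence lambda > 0 and x + y = 295.
Try x > 0, y > 0 (so mu_x = mu_y = 0): y = lambda, x = lambda => x = y = lambda
x + y = 295 => 2*lambda = 295 => lambda = 295/2
x* = y* = 295/2 > 0, consistent with mu_x = mu_y = 0.
(Any feasible point with x = 0 or y = 0 has f = 0 > -87025/4, so the minimum is not on those boundaries.)
min(-xy) = -87025/4 (i.e. max xy = 87025/4)
Multipliers: lambda = 295/2, mu_x = 0, mu_y = 0
Complementary slackness: lambda*(x + y - 295) = 295/2*(295/2 + 295/2 - 295) = 0, mu_x*x = 0*295/2 = 0, mu_y*y = 0*295/2 = 0. Satisfied.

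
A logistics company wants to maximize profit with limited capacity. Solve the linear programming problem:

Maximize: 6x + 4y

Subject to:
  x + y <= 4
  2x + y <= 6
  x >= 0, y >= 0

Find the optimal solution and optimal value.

Feasible vertices: (0, 0), (0, 4), (2, 2), (3, 0)
Objective 6x + 4y at each:
  (0, 0): 0
  (0, 4): 16
  (2, 2): 20
  (3, 0): 18
Maximum is 20 at (2, 2).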